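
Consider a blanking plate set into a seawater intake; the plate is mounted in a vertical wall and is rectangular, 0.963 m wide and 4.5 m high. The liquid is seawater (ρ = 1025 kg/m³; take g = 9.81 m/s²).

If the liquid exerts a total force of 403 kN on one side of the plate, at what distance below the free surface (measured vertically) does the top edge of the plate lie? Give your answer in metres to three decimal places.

d_top ≈ 6.999 m

γ = ρg = 1025 × 9.81 / 1000 = 10.05525 kN/m³.
A = 0.963 × 4.5 = 4.3335 m².
From F = γ·h_c·A, the centroid depth is h_c = 403/(10.05525 × 4.3335) = 9.24854 m.
The centroid lies 4.5/2 = 2.25 m below the top edge, so the top edge sits at h_top = 9.24854 − 2.25 = 6.99854 m below the surface.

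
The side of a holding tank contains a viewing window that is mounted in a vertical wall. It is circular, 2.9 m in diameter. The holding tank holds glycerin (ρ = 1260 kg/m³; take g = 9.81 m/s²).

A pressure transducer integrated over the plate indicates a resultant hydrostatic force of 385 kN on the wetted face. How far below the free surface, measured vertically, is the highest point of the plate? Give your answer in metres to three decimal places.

d_top ≈ 3.266 m

γ = ρg = 1260 × 9.81 / 1000 = 12.3606 kN/m³.
A = π(1.45)² = 6.6052 m².
From F = γ·h_c·A, the centroid depth is h_c = 385/(12.3606 × 6.6052) = 4.71558 m.
The centroid is at the centre, 1.45 m below the top of the plate, so the highest point sits at h_top = 4.71558 − 1.45 = 3.26558 m below the surface.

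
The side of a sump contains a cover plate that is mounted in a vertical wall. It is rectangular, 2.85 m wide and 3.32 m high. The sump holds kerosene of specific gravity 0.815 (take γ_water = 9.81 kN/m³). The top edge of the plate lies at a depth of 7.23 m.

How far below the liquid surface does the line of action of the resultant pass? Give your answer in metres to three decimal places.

γ = 0.815 × 9.81 = 7.99515 kN/m³.
The centroid lies 3.32/2 = 1.66 m below the top edge, so the centroid depth is h_c = 7.23 + 1.66 = 8.89 m.
A = 2.85 × 3.32 = 9.462 m².
Resultant F = γ·h_c·A = 7.99515 × 8.89 × 9.462 = 672.529 kN.
I_c = b·h³/12 = 2.85 × 3.32³/12 = 8.69116 m⁴.
Centre of pressure: y_p = y_c + I_c/(y_c·A) = 8.89 + 8.69116/(8.89 × 9.462) = 8.89 + 0.103322 = 8.99332 m along the plane.

h_p = 8.993 m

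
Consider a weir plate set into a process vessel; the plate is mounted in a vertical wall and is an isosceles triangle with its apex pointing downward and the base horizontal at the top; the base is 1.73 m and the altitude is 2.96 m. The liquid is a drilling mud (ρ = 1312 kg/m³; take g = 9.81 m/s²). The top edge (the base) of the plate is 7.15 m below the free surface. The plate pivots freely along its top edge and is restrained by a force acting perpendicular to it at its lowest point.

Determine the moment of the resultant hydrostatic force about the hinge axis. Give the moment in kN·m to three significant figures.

M ≈ 281 kN·m

γ = ρg = 1312 × 9.81 / 1000 = 12.87072 kN/m³.
With the apex down, the centroid sits h/3 = 2.96/3 = 0.986667 m below the base (the top edge), so the centroid depth is h_c = 7.15 + 0.986667 = 8.13667 m.
A = ½ × 1.73 × 2.96 = 2.5604 m².
Resultant F = γ·h_c·A = 12.87072 × 8.13667 × 2.5604 = 268.137 kN.
I_c = b·h³/36 = 1.73 × 2.96³/36 = 1.24629 m⁴.
Centre of pressure: y_p = y_c + I_c/(y_c·A) = 8.13667 + 1.24629/(8.13667 × 2.5604) = 8.13667 + 0.0598225 = 8.19649 m along the plane.
The resultant acts 0.986667 + 0.0598225 = 1.04649 m (along the plate) below the hinge at the top edge, so the moment about the hinge is M = F × 1.04649 = 268.137 × 1.04649 = 280.603 kN·m.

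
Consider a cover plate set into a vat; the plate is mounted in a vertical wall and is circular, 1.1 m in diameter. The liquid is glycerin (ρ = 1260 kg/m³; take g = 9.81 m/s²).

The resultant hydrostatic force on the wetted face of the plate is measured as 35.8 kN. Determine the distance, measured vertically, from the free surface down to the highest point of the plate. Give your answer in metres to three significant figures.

γ = ρg = 1260 × 9.81 / 1000 = 12.3606 kN/m³.
A = π(0.55)² = 0.950332 m².
From F = γ·h_c·A, the centroid depth is h_c = 35.8/(12.3606 × 0.950332) = 3.04767 m.
The centroid is at the centre, 0.55 m below the top of the plate, so the highest point sits at h_top = 3.04767 − 0.55 = 2.49767 m below the surface.

d_top ≈ 2.50 m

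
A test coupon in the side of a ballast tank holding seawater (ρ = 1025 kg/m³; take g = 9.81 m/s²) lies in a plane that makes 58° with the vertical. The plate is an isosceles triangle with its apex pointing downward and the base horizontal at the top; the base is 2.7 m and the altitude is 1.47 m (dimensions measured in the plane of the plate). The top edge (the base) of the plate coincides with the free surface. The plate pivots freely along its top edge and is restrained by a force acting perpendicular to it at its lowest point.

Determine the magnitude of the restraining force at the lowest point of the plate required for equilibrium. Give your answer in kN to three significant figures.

P ≈ 2.59 kN

γ = ρg = 1025 × 9.81 / 1000 = 10.05525 kN/m³.
The plate makes 58° with the vertical, i.e. θ = 90° − 58° = 32° to the horizontal. Measuring y along the incline from the free-surface line, vertical depth h = y·sinθ with sinθ = 0.529919.
With the apex down, the centroid sits h/3 = 1.47/3 = 0.49 m below the base (the top edge), so y_c = 0.49 m and h_c = 0.49 × 0.529919 = 0.25966 m.
A = ½ × 2.7 × 1.47 = 1.9845 m².
Resultant F = γ·h_c·A = 10.05525 × 0.25966 × 1.9845 = 5.18142 kN.
I_c = b·h³/36 = 2.7 × 1.47³/36 = 0.238239 m⁴.
Centre of pressure: y_p = y_c + I_c/(y_c·A) = 0.49 + 0.238239/(0.49 × 1.9845) = 0.49 + 0.245 = 0.735 m along the plane.
The resultant acts 0.49 + 0.245 = 0.735 m (along the plate) below the hinge at the top edge, so the moment about the hinge is M = F × 0.735 = 5.18142 × 0.735 = 3.80834 kN·m.
A normal force at the bottom, 1.47 m from the hinge, must supply this moment: P = 3.80834/1.47 = 2.59071 kN.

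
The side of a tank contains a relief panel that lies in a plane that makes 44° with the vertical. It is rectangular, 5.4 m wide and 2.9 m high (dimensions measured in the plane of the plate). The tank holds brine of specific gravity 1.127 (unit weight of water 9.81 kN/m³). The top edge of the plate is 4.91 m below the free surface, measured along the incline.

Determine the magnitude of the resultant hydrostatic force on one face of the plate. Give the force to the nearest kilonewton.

F ≈ 792 kN

γ = 1.127 × 9.81 = 11.05587 kN/m³.
The plate makes 44° with the vertical, i.e. θ = 90° − 44° = 46° to the horizontal. Measuring y along the incline from the free-surface line, vertical depth h = y·sinθ with sinθ = 0.719340.
The centroid lies 2.9/2 = 1.45 m below the top edge, so y_c = 4.91 + 1.45 = 6.36 m and h_c = 6.36 × 0.719340 = 4.575 m.
A = 5.4 × 2.9 = 15.66 m².
Resultant F = γ·h_c·A = 11.05587 × 4.575 × 15.66 = 792.092 kN.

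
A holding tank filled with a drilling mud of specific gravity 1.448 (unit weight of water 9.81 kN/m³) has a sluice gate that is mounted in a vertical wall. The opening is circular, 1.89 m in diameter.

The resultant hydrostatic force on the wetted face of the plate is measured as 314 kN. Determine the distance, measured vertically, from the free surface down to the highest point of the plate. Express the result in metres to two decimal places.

γ = 1.448 × 9.81 = 14.20488 kN/m³.
A = π(0.945)² = 2.80552 m².
From F = γ·h_c·A, the centroid depth is h_c = 314/(14.20488 × 2.80552) = 7.87914 m.
The centroid is at the centre, 0.945 m below the top of the plate, so the highest point sits at h_top = 7.87914 − 0.945 = 6.93414 m below the surface.

d_top ≈ 6.93 m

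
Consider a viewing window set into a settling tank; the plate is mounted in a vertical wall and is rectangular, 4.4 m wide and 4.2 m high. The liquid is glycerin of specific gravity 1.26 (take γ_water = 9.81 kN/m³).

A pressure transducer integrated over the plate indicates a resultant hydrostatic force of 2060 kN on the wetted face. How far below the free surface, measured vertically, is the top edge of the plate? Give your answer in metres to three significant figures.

d_top ≈ 6.92 m

γ = 1.26 × 9.81 = 12.3606 kN/m³.
A = 4.4 × 4.2 = 18.48 m².
From F = γ·h_c·A, the centroid depth is h_c = 2060/(12.3606 × 18.48) = 9.01832 m.
The centroid lies 4.2/2 = 2.1 m below the top edge, so the top edge sits at h_top = 9.01832 − 2.1 = 6.91832 m below the surface.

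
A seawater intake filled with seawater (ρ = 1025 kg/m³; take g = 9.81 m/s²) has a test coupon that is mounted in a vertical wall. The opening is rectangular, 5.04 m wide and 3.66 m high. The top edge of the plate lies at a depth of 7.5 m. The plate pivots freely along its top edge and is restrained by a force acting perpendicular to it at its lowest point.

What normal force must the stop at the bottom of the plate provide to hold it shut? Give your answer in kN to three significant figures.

P ≈ 922 kN

γ = ρg = 1025 × 9.81 / 1000 = 10.05525 kN/m³.
The centroid lies 3.66/2 = 1.83 m below the top edge, so the centroid depth is h_c = 7.5 + 1.83 = 9.33 m.
A = 5.04 × 3.66 = 18.4464 m².
Resultant F = γ·h_c·A = 10.05525 × 9.33 × 18.4464 = 1730.56 kN.
I_c = b·h³/12 = 5.04 × 3.66³/12 = 20.5917 m⁴.
Centre of pressure: y_p = y_c + I_c/(y_c·A) = 9.33 + 20.5917/(9.33 × 18.4464) = 9.33 + 0.119646 = 9.44965 m along the plane.
The resultant acts 1.83 + 0.119646 = 1.94965 m (along the plate) below the hinge at the top edge, so the moment about the hinge is M = F × 1.94965 = 1730.56 × 1.94965 = 3373.99 kN·m.
A normal force at the bottom, 3.66 m from the hinge, must supply this moment: P = 3373.99/3.66 = 921.855 kN.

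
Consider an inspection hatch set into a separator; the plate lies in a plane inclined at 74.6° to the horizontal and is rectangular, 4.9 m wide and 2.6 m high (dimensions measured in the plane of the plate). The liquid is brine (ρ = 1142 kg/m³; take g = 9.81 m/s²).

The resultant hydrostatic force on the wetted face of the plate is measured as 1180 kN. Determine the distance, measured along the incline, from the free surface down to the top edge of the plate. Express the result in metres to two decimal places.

γ = ρg = 1142 × 9.81 / 1000 = 11.20302 kN/m³.
A = 4.9 × 2.6 = 12.74 m².
From F = γ·h_c·A, the centroid depth is h_c = 1180/(11.20302 × 12.74) = 8.26756 m.
Let θ = 74.6° be the plate's angle to the horizontal; measure y along the incline from where the plane meets the free surface. Vertical depth h = y·sinθ with sinθ = 0.964095.
Along the incline, y_c = h_c/sinθ = 8.26756/0.964095 = 8.57546 m.
The centroid lies 2.6/2 = 1.3 m below the top edge, so the top edge sits at y_top = 8.57546 − 1.3 = 7.27546 m along the incline.

y_top ≈ 7.28 m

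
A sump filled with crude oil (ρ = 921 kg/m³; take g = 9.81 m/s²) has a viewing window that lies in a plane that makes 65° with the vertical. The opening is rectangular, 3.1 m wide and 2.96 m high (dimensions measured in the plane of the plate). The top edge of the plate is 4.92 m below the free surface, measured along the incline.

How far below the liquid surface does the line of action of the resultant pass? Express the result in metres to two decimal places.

γ = ρg = 921 × 9.81 / 1000 = 9.03501 kN/m³.
The plate makes 65° with the vertical, i.e. θ = 90° − 65° = 25° to the horizontal. Measuring y along the incline from the free-surface line, vertical depth h = y·sinθ with sinθ = 0.422618.
The centroid lies 2.96/2 = 1.48 m below the top edge, so y_c = 4.92 + 1.48 = 6.4 m and h_c = 6.4 × 0.422618 = 2.70476 m.
A = 3.1 × 2.96 = 9.176 m².
Resultant F = γ·h_c·A = 9.03501 × 2.70476 × 9.176 = 224.239 kN.
I_c = b·h³/12 = 3.1 × 2.96³/12 = 6.6997 m⁴.
Centre of pressure: y_p = y_c + I_c/(y_c·A) = 6.4 + 6.6997/(6.4 × 9.176) = 6.4 + 0.114083 = 6.51408 m along the plane.
Vertically, h_p = y_p·sinθ = 6.51408 × 0.422618 = 2.75297 m.

h_p = 2.75 m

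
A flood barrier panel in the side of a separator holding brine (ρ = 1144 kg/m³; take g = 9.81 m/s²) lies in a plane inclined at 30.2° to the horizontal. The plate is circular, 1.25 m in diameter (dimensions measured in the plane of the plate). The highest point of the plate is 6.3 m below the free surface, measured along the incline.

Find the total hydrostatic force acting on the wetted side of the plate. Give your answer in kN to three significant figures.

γ = ρg = 1144 × 9.81 / 1000 = 11.22264 kN/m³.
Let θ = 30.2° be the plate's angle to the horizontal; measure y along the incline from where the plane meets the free surface. Vertical depth h = y·sinθ with sinθ = 0.503020.
The centroid is at the centre, 0.625 m below the top of the plate, so y_c = 6.3 + 0.625 = 6.925 m and h_c = 6.925 × 0.503020 = 3.48341 m.
A = π(0.625)² = 1.22718 m².
Resultant F = γ·h_c·A = 11.22264 × 3.48341 × 1.22718 = 47.9742 kN.

F ≈ 48.0 kN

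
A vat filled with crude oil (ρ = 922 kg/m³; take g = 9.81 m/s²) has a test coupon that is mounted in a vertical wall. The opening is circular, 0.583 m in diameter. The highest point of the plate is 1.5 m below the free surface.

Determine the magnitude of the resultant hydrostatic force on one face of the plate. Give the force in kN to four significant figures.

γ = ρg = 922 × 9.81 / 1000 = 9.04482 kN/m³.
The centroid is at the centre, 0.2915 m below the top of the plate, so the centroid depth is h_c = 1.5 + 0.2915 = 1.7915 m.
A = π(0.2915)² = 0.266948 m².
Resultant F = γ·h_c·A = 9.04482 × 1.7915 × 0.266948 = 4.32557 kN.

F ≈ 4.326 kN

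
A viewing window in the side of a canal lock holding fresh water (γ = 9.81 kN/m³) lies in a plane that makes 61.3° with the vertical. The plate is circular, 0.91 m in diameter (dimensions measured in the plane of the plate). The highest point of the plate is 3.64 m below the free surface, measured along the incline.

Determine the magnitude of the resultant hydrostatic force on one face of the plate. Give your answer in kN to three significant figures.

F ≈ 12.5 kN

γ = 9.81 kN/m³.
The plate makes 61.3° with the vertical, i.e. θ = 90° − 61.3° = 28.7° to the horizontal. Measuring y along the incline from the free-surface line, vertical depth h = y·sinθ with sinθ = 0.480223.
The centroid is at the centre, 0.455 m below the top of the plate, so y_c = 3.64 + 0.455 = 4.095 m and h_c = 4.095 × 0.480223 = 1.96651 m.
A = π(0.455)² = 0.650388 m².
Resultant F = γ·h_c·A = 9.81 × 1.96651 × 0.650388 = 12.5469 kN.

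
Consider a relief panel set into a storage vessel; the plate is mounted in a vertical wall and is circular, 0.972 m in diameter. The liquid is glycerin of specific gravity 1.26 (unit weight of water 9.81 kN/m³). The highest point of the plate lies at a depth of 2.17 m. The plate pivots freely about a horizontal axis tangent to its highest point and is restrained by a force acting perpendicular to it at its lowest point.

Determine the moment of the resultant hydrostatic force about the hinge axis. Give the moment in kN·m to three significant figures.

M ≈ 12.4 kN·m

γ = 1.26 × 9.81 = 12.3606 kN/m³.
The centroid is at the centre, 0.486 m below the top of the plate, so the centroid depth is h_c = 2.17 + 0.486 = 2.656 m.
A = π(0.486)² = 0.742032 m².
Resultant F = γ·h_c·A = 12.3606 × 2.656 × 0.742032 = 24.3607 kN.
I_c = πr⁴/4 = π × 0.486⁴/4 = 0.0438162 m⁴.
Centre of pressure: y_p = y_c + I_c/(y_c·A) = 2.656 + 0.0438162/(2.656 × 0.742032) = 2.656 + 0.0222323 = 2.67823 m along the plane.
The resultant acts 0.486 + 0.0222323 = 0.508232 m (along the plate) below the hinge at the top edge, so the moment about the hinge is M = F × 0.508232 = 24.3607 × 0.508232 = 12.3809 kN·m.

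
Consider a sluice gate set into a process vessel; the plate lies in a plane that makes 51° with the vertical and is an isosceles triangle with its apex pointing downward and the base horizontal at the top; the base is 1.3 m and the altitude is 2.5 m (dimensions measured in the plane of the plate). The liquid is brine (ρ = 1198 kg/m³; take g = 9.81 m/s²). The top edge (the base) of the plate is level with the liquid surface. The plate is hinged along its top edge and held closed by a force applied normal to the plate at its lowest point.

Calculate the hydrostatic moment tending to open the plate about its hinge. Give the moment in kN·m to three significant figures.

γ = ρg = 1198 × 9.81 / 1000 = 11.75238 kN/m³.
The plate makes 51° with the vertical, i.e. θ = 90° − 51° = 39° to the horizontal. Measuring y along the incline from the free-surface line, vertical depth h = y·sinθ with sinθ = 0.629320.
With the apex down, the centroid sits h/3 = 2.5/3 = 0.833333 m below the base (the top edge), so y_c = 0.833333 m and h_c = 0.833333 × 0.629320 = 0.524433 m.
A = ½ × 1.3 × 2.5 = 1.625 m².
Resultant F = γ·h_c·A = 11.75238 × 0.524433 × 1.625 = 10.0154 kN.
I_c = b·h³/36 = 1.3 × 2.5³/36 = 0.564236 m⁴.
Centre of pressure: y_p = y_c + I_c/(y_c·A) = 0.833333 + 0.564236/(0.833333 × 1.625) = 0.833333 + 0.416667 = 1.25 m along the plane.
The resultant acts 0.833333 + 0.416667 = 1.25 m (along the plate) below the hinge at the top edge, so the moment about the hinge is M = F × 1.25 = 10.0154 × 1.25 = 12.5192 kN·m.

M ≈ 12.5 kN·m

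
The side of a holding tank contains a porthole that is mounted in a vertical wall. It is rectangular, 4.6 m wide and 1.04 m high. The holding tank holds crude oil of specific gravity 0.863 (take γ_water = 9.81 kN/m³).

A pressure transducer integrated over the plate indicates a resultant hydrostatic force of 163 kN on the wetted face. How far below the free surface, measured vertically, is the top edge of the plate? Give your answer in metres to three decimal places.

d_top ≈ 3.505 m

γ = 0.863 × 9.81 = 8.46603 kN/m³.
A = 4.6 × 1.04 = 4.784 m².
From F = γ·h_c·A, the centroid depth is h_c = 163/(8.46603 × 4.784) = 4.02454 m.
The centroid lies 1.04/2 = 0.52 m below the top edge, so the top edge sits at h_top = 4.02454 − 0.52 = 3.50454 m below the surface.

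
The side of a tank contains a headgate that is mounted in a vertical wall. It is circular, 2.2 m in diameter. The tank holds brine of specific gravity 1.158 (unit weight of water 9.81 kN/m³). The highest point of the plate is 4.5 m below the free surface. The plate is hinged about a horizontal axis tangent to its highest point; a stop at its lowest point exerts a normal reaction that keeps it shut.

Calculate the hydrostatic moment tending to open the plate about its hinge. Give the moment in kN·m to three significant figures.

M ≈ 279 kN·m

γ = 1.158 × 9.81 = 11.35998 kN/m³.
The centroid is at the centre, 1.1 m below the top of the plate, so the centroid depth is h_c = 4.5 + 1.1 = 5.6 m.
A = π(1.1)² = 3.80133 m².
Resultant F = γ·h_c·A = 11.35998 × 5.6 × 3.80133 = 241.825 kN.
I_c = πr⁴/4 = π × 1.1⁴/4 = 1.1499 m⁴.
Centre of pressure: y_p = y_c + I_c/(y_c·A) = 5.6 + 1.1499/(5.6 × 3.80133) = 5.6 + 0.0540177 = 5.65402 m along the plane.
The resultant acts 1.1 + 0.0540177 = 1.15402 m (along the plate) below the hinge at the top edge, so the moment about the hinge is M = F × 1.15402 = 241.825 × 1.15402 = 279.071 kN·m.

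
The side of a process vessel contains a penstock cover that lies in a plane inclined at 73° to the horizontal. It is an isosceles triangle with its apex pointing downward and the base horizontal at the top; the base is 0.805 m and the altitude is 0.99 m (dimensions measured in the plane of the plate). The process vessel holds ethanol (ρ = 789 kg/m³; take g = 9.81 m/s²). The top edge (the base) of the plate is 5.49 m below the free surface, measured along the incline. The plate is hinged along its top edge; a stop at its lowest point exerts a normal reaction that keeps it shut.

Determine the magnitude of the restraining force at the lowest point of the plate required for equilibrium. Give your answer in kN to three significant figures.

γ = ρg = 789 × 9.81 / 1000 = 7.74009 kN/m³.
Let θ = 73° be the plate's angle to the horizontal; measure y along the incline from where the plane meets the free surface. Vertical depth h = y·sinθ with sinθ = 0.956305.
With the apex down, the centroid sits h/3 = 0.99/3 = 0.33 m below the base (the top edge), so y_c = 5.49 + 0.33 = 5.82 m and h_c = 5.82 × 0.956305 = 5.5657 m.
A = ½ × 0.805 × 0.99 = 0.398475 m².
Resultant F = γ·h_c·A = 7.74009 × 5.5657 × 0.398475 = 17.1659 kN.
I_c = b·h³/36 = 0.805 × 0.99³/36 = 0.021697 m⁴.
Centre of pressure: y_p = y_c + I_c/(y_c·A) = 5.82 + 0.021697/(5.82 × 0.398475) = 5.82 + 0.00935569 = 5.82936 m along the plane.
The resultant acts 0.33 + 0.00935569 = 0.339356 m (along the plate) below the hinge at the top edge, so the moment about the hinge is M = F × 0.339356 = 17.1659 × 0.339356 = 5.82535 kN·m.
A normal force at the bottom, 0.99 m from the hinge, must supply this moment: P = 5.82535/0.99 = 5.88419 kN.

P ≈ 5.88 kN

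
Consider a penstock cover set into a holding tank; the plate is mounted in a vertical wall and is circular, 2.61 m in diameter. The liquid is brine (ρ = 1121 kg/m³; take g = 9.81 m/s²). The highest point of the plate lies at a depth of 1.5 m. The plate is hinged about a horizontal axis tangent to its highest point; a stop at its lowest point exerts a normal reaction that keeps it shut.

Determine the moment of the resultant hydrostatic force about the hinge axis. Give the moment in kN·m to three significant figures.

M ≈ 240 kN·m

γ = ρg = 1121 × 9.81 / 1000 = 10.99701 kN/m³.
The centroid is at the centre, 1.305 m below the top of the plate, so the centroid depth is h_c = 1.5 + 1.305 = 2.805 m.
A = π(1.305)² = 5.35021 m².
Resultant F = γ·h_c·A = 10.99701 × 2.805 × 5.35021 = 165.036 kN.
I_c = πr⁴/4 = π × 1.305⁴/4 = 2.27789 m⁴.
Centre of pressure: y_p = y_c + I_c/(y_c·A) = 2.805 + 2.27789/(2.805 × 5.35021) = 2.805 + 0.151785 = 2.95678 m along the plane.
The resultant acts 1.305 + 0.151785 = 1.45678 m (along the plate) below the hinge at the top edge, so the moment about the hinge is M = F × 1.45678 = 165.036 × 1.45678 = 240.421 kN·m.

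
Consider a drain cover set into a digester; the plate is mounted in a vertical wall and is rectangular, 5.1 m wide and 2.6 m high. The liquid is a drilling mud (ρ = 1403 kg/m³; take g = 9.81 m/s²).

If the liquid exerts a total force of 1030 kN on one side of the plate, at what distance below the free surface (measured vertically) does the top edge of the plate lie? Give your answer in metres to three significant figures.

d_top ≈ 4.34 m

γ = ρg = 1403 × 9.81 / 1000 = 13.76343 kN/m³.
A = 5.1 × 2.6 = 13.26 m².
From F = γ·h_c·A, the centroid depth is h_c = 1030/(13.76343 × 13.26) = 5.64374 m.
The centroid lies 2.6/2 = 1.3 m below the top edge, so the top edge sits at h_top = 5.64374 − 1.3 = 4.34374 m below the surface.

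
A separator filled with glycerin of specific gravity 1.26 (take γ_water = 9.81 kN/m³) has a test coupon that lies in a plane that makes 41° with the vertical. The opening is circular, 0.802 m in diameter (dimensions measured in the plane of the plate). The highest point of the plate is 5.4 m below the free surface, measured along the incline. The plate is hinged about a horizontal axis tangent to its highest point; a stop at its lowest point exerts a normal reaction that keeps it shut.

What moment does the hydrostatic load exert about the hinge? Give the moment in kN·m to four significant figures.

M ≈ 11.15 kN·m

γ = 1.26 × 9.81 = 12.3606 kN/m³.
The plate makes 41° with the vertical, i.e. θ = 90° − 41° = 49° to the horizontal. Measuring y along the incline from the free-surface line, vertical depth h = y·sinθ with sinθ = 0.754710.
The centroid is at the centre, 0.401 m below the top of the plate, so y_c = 5.4 + 0.401 = 5.801 m and h_c = 5.801 × 0.754710 = 4.37807 m.
A = π(0.401)² = 0.505171 m².
Resultant F = γ·h_c·A = 12.3606 × 4.37807 × 0.505171 = 27.3376 kN.
I_c = πr⁴/4 = π × 0.401⁴/4 = 0.020308 m⁴.
Centre of pressure: y_p = y_c + I_c/(y_c·A) = 5.801 + 0.020308/(5.801 × 0.505171) = 5.801 + 0.00692988 = 5.80793 m along the plane.
The resultant acts 0.401 + 0.00692988 = 0.40793 m (along the plate) below the hinge at the top edge, so the moment about the hinge is M = F × 0.40793 = 27.3376 × 0.40793 = 11.1518 kN·m.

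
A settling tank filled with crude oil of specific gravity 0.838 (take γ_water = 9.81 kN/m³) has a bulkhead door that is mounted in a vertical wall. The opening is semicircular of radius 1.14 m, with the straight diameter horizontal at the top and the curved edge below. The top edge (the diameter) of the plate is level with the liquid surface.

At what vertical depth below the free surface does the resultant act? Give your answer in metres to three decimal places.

γ = 0.838 × 9.81 = 8.22078 kN/m³.
The centroid of a semicircle lies 4r/(3π) = 0.483831 m from the diameter, here below the top edge, so the centroid depth is h_c = 0.483831 m.
A = πr²/2 = π × 1.14²/2 = 2.04141 m².
Resultant F = γ·h_c·A = 8.22078 × 0.483831 × 2.04141 = 8.11964 kN.
I_c = (π/8 − 8/(9π))·r⁴ = 0.109757 × 1.14⁴ = 0.185375 m⁴.
Centre of pressure: y_p = y_c + I_c/(y_c·A) = 0.483831 + 0.185375/(0.483831 × 2.04141) = 0.483831 + 0.187684 = 0.671515 m along the plane.

h_p = 0.672 m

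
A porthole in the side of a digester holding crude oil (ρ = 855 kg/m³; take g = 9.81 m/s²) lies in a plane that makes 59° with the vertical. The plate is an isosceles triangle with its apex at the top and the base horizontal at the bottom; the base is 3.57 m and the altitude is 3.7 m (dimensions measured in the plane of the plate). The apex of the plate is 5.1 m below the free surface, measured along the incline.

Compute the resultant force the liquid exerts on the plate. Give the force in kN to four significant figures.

γ = ρg = 855 × 9.81 / 1000 = 8.38755 kN/m³.
The plate makes 59° with the vertical, i.e. θ = 90° − 59° = 31° to the horizontal. Measuring y along the incline from the free-surface line, vertical depth h = y·sinθ with sinθ = 0.515038.
With the apex up, the centroid sits 2h/3 = 2 × 3.7/3 = 2.46667 m below the apex, so y_c = 5.1 + 2.46667 = 7.56667 m and h_c = 7.56667 × 0.515038 = 3.89712 m.
A = ½ × 3.57 × 3.7 = 6.6045 m².
Resultant F = γ·h_c·A = 8.38755 × 3.89712 × 6.6045 = 215.883 kN.

F ≈ 215.9 kN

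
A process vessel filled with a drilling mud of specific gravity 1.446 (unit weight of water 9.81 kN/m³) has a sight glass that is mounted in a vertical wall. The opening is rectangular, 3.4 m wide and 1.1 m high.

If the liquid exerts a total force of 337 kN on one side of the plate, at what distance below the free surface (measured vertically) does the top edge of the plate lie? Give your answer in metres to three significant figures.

d_top ≈ 5.80 m

γ = 1.446 × 9.81 = 14.18526 kN/m³.
A = 3.4 × 1.1 = 3.74 m².
From F = γ·h_c·A, the centroid depth is h_c = 337/(14.18526 × 3.74) = 6.35215 m.
The centroid lies 1.1/2 = 0.55 m below the top edge, so the top edge sits at h_top = 6.35215 − 0.55 = 5.80215 m below the surface.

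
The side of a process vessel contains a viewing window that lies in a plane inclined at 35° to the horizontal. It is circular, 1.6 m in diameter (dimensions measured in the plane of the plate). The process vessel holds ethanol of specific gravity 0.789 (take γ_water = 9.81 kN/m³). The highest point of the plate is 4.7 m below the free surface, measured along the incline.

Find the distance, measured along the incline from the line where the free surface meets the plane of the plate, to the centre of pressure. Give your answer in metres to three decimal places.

y_p = 5.529 m

γ = 0.789 × 9.81 = 7.74009 kN/m³.
Let θ = 35° be the plate's angle to the horizontal; measure y along the incline from where the plane meets the free surface. Vertical depth h = y·sinθ with sinθ = 0.573576.
The centroid is at the centre, 0.8 m below the top of the plate, so y_c = 4.7 + 0.8 = 5.5 m and h_c = 5.5 × 0.573576 = 3.15467 m.
A = π(0.8)² = 2.01062 m².
Resultant F = γ·h_c·A = 7.74009 × 3.15467 × 2.01062 = 49.0942 kN.
I_c = πr⁴/4 = π × 0.8⁴/4 = 0.321699 m⁴.
Centre of pressure: y_p = y_c + I_c/(y_c·A) = 5.5 + 0.321699/(5.5 × 2.01062) = 5.5 + 0.0290909 = 5.52909 m along the plane.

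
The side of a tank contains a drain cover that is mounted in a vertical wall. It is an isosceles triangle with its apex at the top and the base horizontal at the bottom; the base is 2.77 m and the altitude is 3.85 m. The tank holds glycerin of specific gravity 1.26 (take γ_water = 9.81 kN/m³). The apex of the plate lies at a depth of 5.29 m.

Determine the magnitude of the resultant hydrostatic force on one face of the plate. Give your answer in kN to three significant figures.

F ≈ 518 kN

γ = 1.26 × 9.81 = 12.3606 kN/m³.
With the apex up, the centroid sits 2h/3 = 2 × 3.85/3 = 2.56667 m below the apex, so the centroid depth is h_c = 5.29 + 2.56667 = 7.85667 m.
A = ½ × 2.77 × 3.85 = 5.33225 m².
Resultant F = γ·h_c·A = 12.3606 × 7.85667 × 5.33225 = 517.832 kN.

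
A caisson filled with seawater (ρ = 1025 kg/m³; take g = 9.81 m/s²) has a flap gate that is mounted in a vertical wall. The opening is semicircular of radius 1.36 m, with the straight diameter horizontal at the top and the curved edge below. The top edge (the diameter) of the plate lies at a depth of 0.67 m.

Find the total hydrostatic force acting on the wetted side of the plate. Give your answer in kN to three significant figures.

F ≈ 36.4 kN

γ = ρg = 1025 × 9.81 / 1000 = 10.05525 kN/m³.
The centroid of a semicircle lies 4r/(3π) = 0.577202 m from the diameter, here below the top edge, so the centroid depth is h_c = 0.67 + 0.577202 = 1.2472 m.
A = πr²/2 = π × 1.36²/2 = 2.90534 m².
Resultant F = γ·h_c·A = 10.05525 × 1.2472 × 2.90534 = 36.4356 kN.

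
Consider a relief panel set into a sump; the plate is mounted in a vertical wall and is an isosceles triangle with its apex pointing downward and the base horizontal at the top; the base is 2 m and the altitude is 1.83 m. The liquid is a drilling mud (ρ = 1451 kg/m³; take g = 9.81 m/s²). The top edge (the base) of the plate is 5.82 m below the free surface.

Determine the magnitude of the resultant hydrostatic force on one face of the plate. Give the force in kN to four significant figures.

γ = ρg = 1451 × 9.81 / 1000 = 14.23431 kN/m³.
With the apex down, the centroid sits h/3 = 1.83/3 = 0.61 m below the base (the top edge), so the centroid depth is h_c = 5.82 + 0.61 = 6.43 m.
A = ½ × 2 × 1.83 = 1.83 m².
Resultant F = γ·h_c·A = 14.23431 × 6.43 × 1.83 = 167.494 kN.

F ≈ 167.5 kN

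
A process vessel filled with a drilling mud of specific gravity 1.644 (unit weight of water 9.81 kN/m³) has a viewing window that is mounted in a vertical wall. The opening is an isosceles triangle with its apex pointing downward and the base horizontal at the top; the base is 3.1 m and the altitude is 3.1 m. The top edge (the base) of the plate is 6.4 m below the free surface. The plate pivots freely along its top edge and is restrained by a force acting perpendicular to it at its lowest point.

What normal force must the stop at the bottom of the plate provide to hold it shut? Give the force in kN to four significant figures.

P ≈ 205.4 kN

γ = 1.644 × 9.81 = 16.12764 kN/m³.
With the apex down, the centroid sits h/3 = 3.1/3 = 1.03333 m below the base (the top edge), so the centroid depth is h_c = 6.4 + 1.03333 = 7.43333 m.
A = ½ × 3.1 × 3.1 = 4.805 m².
Resultant F = γ·h_c·A = 16.12764 × 7.43333 × 4.805 = 576.033 kN.
I_c = b·h³/36 = 3.1 × 3.1³/36 = 2.56534 m⁴.
Centre of pressure: y_p = y_c + I_c/(y_c·A) = 7.43333 + 2.56534/(7.43333 × 4.805) = 7.43333 + 0.0718238 = 7.50515 m along the plane.
The resultant acts 1.03333 + 0.0718238 = 1.10515 m (along the plate) below the hinge at the top edge, so the moment about the hinge is M = F × 1.10515 = 576.033 × 1.10515 = 636.603 kN·m.
A normal force at the bottom, 3.1 m from the hinge, must supply this moment: P = 636.603/3.1 = 205.356 kN.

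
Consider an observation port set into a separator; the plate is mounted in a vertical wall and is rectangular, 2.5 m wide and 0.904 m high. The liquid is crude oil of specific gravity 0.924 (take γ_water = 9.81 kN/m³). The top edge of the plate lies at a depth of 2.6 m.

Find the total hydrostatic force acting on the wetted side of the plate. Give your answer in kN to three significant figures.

γ = 0.924 × 9.81 = 9.06444 kN/m³.
The centroid lies 0.904/2 = 0.452 m below the top edge, so the centroid depth is h_c = 2.6 + 0.452 = 3.052 m.
A = 2.5 × 0.904 = 2.26 m².
Resultant F = γ·h_c·A = 9.06444 × 3.052 × 2.26 = 62.5222 kN.

F ≈ 62.5 kN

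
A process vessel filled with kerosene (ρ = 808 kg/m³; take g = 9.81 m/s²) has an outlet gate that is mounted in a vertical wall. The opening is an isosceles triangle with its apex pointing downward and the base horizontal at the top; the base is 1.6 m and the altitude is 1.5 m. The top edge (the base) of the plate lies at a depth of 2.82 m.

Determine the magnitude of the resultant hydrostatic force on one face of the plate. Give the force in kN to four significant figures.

F ≈ 31.58 kN

γ = ρg = 808 × 9.81 / 1000 = 7.92648 kN/m³.
With the apex down, the centroid sits h/3 = 1.5/3 = 0.5 m below the base (the top edge), so the centroid depth is h_c = 2.82 + 0.5 = 3.32 m.
A = ½ × 1.6 × 1.5 = 1.2 m².
Resultant F = γ·h_c·A = 7.92648 × 3.32 × 1.2 = 31.5791 kN.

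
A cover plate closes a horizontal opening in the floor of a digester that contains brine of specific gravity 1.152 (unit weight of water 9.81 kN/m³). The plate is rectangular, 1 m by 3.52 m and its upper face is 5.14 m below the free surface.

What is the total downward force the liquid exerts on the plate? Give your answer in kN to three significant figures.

F ≈ 204 kN

γ = 1.152 × 9.81 = 11.30112 kN/m³.
The plate is horizontal, so pressure is uniform at p = γ·h = 11.30112 × 5.14 = 58.0878 kN/m².
A = 1 × 3.52 = 3.52 m².
F = p·A = 58.0878 × 3.52 = 204.469 kN.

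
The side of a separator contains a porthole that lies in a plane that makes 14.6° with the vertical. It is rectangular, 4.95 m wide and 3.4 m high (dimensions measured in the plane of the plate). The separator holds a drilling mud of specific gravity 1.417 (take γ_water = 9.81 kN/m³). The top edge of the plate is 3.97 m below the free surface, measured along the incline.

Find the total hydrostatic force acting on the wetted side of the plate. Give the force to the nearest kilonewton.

F ≈ 1284 kN

γ = 1.417 × 9.81 = 13.90077 kN/m³.
The plate makes 14.6° with the vertical, i.e. θ = 90° − 14.6° = 75.4° to the horizontal. Measuring y along the incline from the free-surface line, vertical depth h = y·sinθ with sinθ = 0.967709.
The centroid lies 3.4/2 = 1.7 m below the top edge, so y_c = 3.97 + 1.7 = 5.67 m and h_c = 5.67 × 0.967709 = 5.48691 m.
A = 4.95 × 3.4 = 16.83 m².
Resultant F = γ·h_c·A = 13.90077 × 5.48691 × 16.83 = 1283.66 kN.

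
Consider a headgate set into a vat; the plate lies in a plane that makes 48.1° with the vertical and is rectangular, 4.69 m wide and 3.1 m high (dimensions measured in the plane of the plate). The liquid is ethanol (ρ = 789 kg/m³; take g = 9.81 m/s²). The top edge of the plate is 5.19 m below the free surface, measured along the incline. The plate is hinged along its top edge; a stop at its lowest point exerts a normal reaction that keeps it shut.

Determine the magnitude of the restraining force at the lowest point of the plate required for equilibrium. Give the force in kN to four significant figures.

P ≈ 272.7 kN

γ = ρg = 789 × 9.81 / 1000 = 7.74009 kN/m³.
The plate makes 48.1° with the vertical, i.e. θ = 90° − 48.1° = 41.9° to the horizontal. Measuring y along the incline from the free-surface line, vertical depth h = y·sinθ with sinθ = 0.667833.
The centroid lies 3.1/2 = 1.55 m below the top edge, so y_c = 5.19 + 1.55 = 6.74 m and h_c = 6.74 × 0.667833 = 4.50119 m.
A = 4.69 × 3.1 = 14.539 m².
Resultant F = γ·h_c·A = 7.74009 × 4.50119 × 14.539 = 506.533 kN.
I_c = b·h³/12 = 4.69 × 3.1³/12 = 11.6433 m⁴.
Centre of pressure: y_p = y_c + I_c/(y_c·A) = 6.74 + 11.6433/(6.74 × 14.539) = 6.74 + 0.118818 = 6.85882 m along the plane.
The resultant acts 1.55 + 0.118818 = 1.66882 m (along the plate) below the hinge at the top edge, so the moment about the hinge is M = F × 1.66882 = 506.533 × 1.66882 = 845.312 kN·m.
A normal force at the bottom, 3.1 m from the hinge, must supply this moment: P = 845.312/3.1 = 272.681 kN.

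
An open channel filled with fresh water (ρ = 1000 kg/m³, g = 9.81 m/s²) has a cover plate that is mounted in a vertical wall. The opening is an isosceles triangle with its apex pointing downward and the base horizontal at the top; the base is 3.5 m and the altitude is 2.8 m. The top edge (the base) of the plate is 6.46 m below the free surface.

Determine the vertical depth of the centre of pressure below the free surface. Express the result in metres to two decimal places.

h_p = 7.45 m

γ = ρg = 1000 × 9.81 = 9810 N/m³ = 9.81 kN/m³.
With the apex down, the centroid sits h/3 = 2.8/3 = 0.933333 m below the base (the top edge), so the centroid depth is h_c = 6.46 + 0.933333 = 7.39333 m.
A = ½ × 3.5 × 2.8 = 4.9 m².
Resultant F = γ·h_c·A = 9.81 × 7.39333 × 4.9 = 355.39 kN.
I_c = b·h³/36 = 3.5 × 2.8³/36 = 2.13422 m⁴.
Centre of pressure: y_p = y_c + I_c/(y_c·A) = 7.39333 + 2.13422/(7.39333 × 4.9) = 7.39333 + 0.0589119 = 7.45224 m along the plane.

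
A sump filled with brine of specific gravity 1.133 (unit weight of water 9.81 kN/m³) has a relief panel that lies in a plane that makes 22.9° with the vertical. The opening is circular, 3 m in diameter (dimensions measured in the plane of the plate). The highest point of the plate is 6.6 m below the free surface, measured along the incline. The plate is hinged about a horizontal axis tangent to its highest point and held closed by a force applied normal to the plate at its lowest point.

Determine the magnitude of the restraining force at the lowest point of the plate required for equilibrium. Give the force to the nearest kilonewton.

P ≈ 307 kN

γ = 1.133 × 9.81 = 11.11473 kN/m³.
The plate makes 22.9° with the vertical, i.e. θ = 90° − 22.9° = 67.1° to the horizontal. Measuring y along the incline from the free-surface line, vertical depth h = y·sinθ with sinθ = 0.921185.
The centroid is at the centre, 1.5 m below the top of the plate, so y_c = 6.6 + 1.5 = 8.1 m and h_c = 8.1 × 0.921185 = 7.4616 m.
A = π(1.5)² = 7.06858 m².
Resultant F = γ·h_c·A = 11.11473 × 7.4616 × 7.06858 = 586.223 kN.
I_c = πr⁴/4 = π × 1.5⁴/4 = 3.97608 m⁴.
Centre of pressure: y_p = y_c + I_c/(y_c·A) = 8.1 + 3.97608/(8.1 × 7.06858) = 8.1 + 0.0694445 = 8.16944 m along the plane.
The resultant acts 1.5 + 0.0694445 = 1.56944 m (along the plate) below the hinge at the top edge, so the moment about the hinge is M = F × 1.56944 = 586.223 × 1.56944 = 920.042 kN·m.
A normal force at the bottom, 3 m from the hinge, must supply this moment: P = 920.042/3 = 306.681 kN.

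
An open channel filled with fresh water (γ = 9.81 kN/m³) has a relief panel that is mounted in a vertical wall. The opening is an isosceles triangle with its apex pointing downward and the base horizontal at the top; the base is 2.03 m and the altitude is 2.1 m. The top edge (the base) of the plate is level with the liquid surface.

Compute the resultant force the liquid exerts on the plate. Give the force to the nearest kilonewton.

γ = 9.81 kN/m³.
With the apex down, the centroid sits h/3 = 2.1/3 = 0.7 m below the base (the top edge), so the centroid depth is h_c = 0.7 m.
A = ½ × 2.03 × 2.1 = 2.1315 m².
Resultant F = γ·h_c·A = 9.81 × 0.7 × 2.1315 = 14.637 kN.

F ≈ 15 kN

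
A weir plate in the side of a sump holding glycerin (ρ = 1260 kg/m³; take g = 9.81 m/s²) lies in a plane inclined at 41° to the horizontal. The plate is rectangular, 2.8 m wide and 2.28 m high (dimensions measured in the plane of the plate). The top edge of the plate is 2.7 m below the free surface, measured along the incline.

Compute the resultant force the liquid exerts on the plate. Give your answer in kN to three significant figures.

γ = ρg = 1260 × 9.81 / 1000 = 12.3606 kN/m³.
Let θ = 41° be the plate's angle to the horizontal; measure y along the incline from where the plane meets the free surface. Vertical depth h = y·sinθ with sinθ = 0.656059.
The centroid lies 2.28/2 = 1.14 m below the top edge, so y_c = 2.7 + 1.14 = 3.84 m and h_c = 3.84 × 0.656059 = 2.51927 m.
A = 2.8 × 2.28 = 6.384 m².
Resultant F = γ·h_c·A = 12.3606 × 2.51927 × 6.384 = 198.796 kN.

F ≈ 199 kN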